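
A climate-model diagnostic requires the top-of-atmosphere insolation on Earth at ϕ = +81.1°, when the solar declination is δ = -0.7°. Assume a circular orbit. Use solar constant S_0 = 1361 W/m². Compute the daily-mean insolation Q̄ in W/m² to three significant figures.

cos h₀ = −tan(+81.1°) tan(-0.700°) = 0.0780, h₀ = 1.4927 rad.
Bracket: h₀ sin ϕ sin δ + cos ϕ cos δ sin h₀ = 1.4927×0.98796×-0.01222 + 0.15471×0.99993×0.99695 = -0.018021 + 0.154227 = 0.136206.
Q̄ = (S_0/π) × [bracket] = (1361/π) × 0.136206 = 59.01 W/m².

Q̄ ≈ 59.0 W/m²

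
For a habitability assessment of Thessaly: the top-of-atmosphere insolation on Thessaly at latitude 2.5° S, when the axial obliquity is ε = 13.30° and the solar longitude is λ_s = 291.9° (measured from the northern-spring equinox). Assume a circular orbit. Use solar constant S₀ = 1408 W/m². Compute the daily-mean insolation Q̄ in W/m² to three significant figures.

Solar declination: sin δ = sin ε · sin λ_s = sin 13.30° × sin 291.9° = -0.21345, so δ = -12.325°.
cos H₀ = −tan(-2.5°) tan(-12.325°) = -0.0095, H₀ = 1.5803 rad.
Bracket: H₀ sin φ sin δ + cos φ cos δ sin H₀ = 1.5803×-0.04362×-0.21345 + 0.99905×0.97695×0.99995 = 0.014714 + 0.975973 = 0.990687.
Q̄ = (S₀/π) × [bracket] = (1408/π) × 0.990687 = 444.0 W/m².

Q̄ ≈ 444 W/m²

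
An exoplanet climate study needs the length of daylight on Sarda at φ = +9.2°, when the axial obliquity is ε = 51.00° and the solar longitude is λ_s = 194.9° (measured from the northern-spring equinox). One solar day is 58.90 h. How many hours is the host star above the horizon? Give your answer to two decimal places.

28.83 h

Solar declination: sin δ = sin ε · sin λ_s = sin 51.00° × sin 194.9° = -0.19983, so δ = -11.527°.
cos H₀ = −tan φ · tan δ = −tan(+9.2°) × tan(-11.527°) = 0.0330, so H₀ = 1.5378 rad = 88.11°.
Daylight = 2H₀/(2π) × 58.90 h = (1.5378/π) × 58.90 = 28.83 h.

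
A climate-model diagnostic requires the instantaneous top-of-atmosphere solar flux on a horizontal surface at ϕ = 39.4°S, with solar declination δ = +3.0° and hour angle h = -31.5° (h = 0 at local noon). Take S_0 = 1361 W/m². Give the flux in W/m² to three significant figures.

cos θ_z = sin ϕ sin δ + cos ϕ cos δ cos h = -0.033219 + 0.657961 = 0.624742.
Flux = S_0 · cos θ_z = 1361 × 0.624742 = 850.3 W/m².

850 W/m²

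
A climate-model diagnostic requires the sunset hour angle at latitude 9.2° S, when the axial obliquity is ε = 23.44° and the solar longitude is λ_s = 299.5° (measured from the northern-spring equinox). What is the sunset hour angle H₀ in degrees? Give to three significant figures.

Solar declination: sin δ = sin ε · sin λ_s = sin 23.44° × sin 299.5° = -0.34622, so δ = -20.256°.
cos H₀ = −tan φ · tan δ = −tan(-9.2°) × tan(-20.256°) = -0.0598, so H₀ = 1.6306 rad = 93.43°.

H₀ = 93.4°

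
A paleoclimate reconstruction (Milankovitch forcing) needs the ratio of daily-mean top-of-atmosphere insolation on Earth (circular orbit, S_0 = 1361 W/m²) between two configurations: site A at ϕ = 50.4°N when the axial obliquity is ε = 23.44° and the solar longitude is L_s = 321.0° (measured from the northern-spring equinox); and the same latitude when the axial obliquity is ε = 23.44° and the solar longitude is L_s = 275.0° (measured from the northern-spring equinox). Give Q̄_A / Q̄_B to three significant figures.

— Configuration A (ϕ=+50.4°):
Solar declination: sin δ = sin ε · sin L_s = sin 23.44° × sin 321.0° = -0.25034, so δ = -14.497°.
cos h₀ = −tan(+50.4°) tan(-14.497°) = 0.3126, h₀ = 1.2529 rad.
Bracket: h₀ sin ϕ sin δ + cos ϕ cos δ sin h₀ = 1.2529×0.77051×-0.25034 + 0.63742×0.96816×0.94990 = -0.241671 + 0.586207 = 0.344536.
Q̄ = (S_0/π) × [bracket] = (1361/π) × 0.344536 = 149.26 W/m².
— Configuration B (ϕ=+50.4°):
Solar declination: sin δ = sin ε · sin L_s = sin 23.44° × sin 275.0° = -0.39627, so δ = -23.346°.
cos h₀ = −tan(+50.4°) tan(-23.346°) = 0.5217, h₀ = 1.0219 rad.
Bracket: h₀ sin ϕ sin δ + cos ϕ cos δ sin h₀ = 1.0219×0.77051×-0.39627 + 0.63742×0.91813×0.85311 = -0.312017 + 0.499269 = 0.187252.
Q̄ = (S_0/π) × [bracket] = (1361/π) × 0.187252 = 81.121 W/m².
Ratio Q̄_A / Q̄_B = 149.26 / 81.121 = 1.840.

Q̄_A / Q̄_B ≈ 1.84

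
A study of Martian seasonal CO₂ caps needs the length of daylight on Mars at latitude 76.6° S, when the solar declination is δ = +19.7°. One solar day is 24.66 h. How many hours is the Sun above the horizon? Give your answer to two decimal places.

0.00 h

cos H₀ = −tan φ · tan δ = 1.5029 ≥ 1, so the Sun never rises (polar night) and H₀ = 0.
Daylight = 2H₀/(2π) × 24.66 h = (0.0000/π) × 24.66 = 0.00 h.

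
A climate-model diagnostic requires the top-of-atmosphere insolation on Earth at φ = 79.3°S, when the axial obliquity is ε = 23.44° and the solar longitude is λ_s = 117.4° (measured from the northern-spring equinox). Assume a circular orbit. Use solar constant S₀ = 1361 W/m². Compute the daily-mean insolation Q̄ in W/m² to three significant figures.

Solar declination: sin δ = sin ε · sin λ_s = sin 23.44° × sin 117.4° = 0.35316, so δ = +20.681°.
cos H₀ = −tan(-79.3°) tan(+20.681°) = 1.9978 ≥ 1 ⇒ polar night, H₀ = 0 and Q̄ = 0.

Q̄ ≈ 0.00 W/m²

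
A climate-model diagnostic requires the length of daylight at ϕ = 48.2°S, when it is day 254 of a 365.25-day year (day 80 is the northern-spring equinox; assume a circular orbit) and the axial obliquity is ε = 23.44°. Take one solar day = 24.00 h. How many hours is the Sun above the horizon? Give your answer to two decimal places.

Solar longitude: L_s = 360° × (254 − 80)/365.25 = 171.499°.
sin δ = sin 23.44° × sin 171.499° = 0.05880, so δ = +3.371°.
cos h₀ = −tan ϕ · tan δ = −tan(-48.2°) × tan(+3.371°) = 0.0659, so h₀ = 1.5049 rad = 86.22°.
Daylight = 2h₀/(2π) × 24.00 h = (1.5049/π) × 24.00 = 11.50 h.

11.50 h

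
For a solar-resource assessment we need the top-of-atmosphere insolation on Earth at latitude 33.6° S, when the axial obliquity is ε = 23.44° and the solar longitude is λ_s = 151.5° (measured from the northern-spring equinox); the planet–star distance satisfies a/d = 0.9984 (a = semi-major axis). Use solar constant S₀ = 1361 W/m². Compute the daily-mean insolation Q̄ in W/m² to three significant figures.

Q̄ ≈ 285 W/m²

Solar declination: sin δ = sin ε · sin λ_s = sin 23.44° × sin 151.5° = 0.18981, so δ = +10.942°.
cos H₀ = −tan(-33.6°) tan(+10.942°) = 0.1284, H₀ = 1.4420 rad.
Bracket: H₀ sin φ sin δ + cos φ cos δ sin H₀ = 1.4420×-0.55339×0.18981 + 0.83292×0.98182×0.99172 = -0.151466 + 0.811006 = 0.659540.
Inverse-square distance factor (a/d)² = 0.9984² = 0.996803.
Q̄ = (S₀/π) × 0.996803 × [bracket] = (1361/π) × 0.996803 × 0.659540 = 284.8 W/m².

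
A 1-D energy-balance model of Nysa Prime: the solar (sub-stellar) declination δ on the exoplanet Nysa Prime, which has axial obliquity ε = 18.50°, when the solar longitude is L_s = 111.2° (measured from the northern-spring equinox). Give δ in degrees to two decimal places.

sin δ = sin ε · sin L_s = sin 18.50° × sin 111.2° = 0.295831.
δ = arcsin(0.295831) = +17.21°.

δ = +17.21°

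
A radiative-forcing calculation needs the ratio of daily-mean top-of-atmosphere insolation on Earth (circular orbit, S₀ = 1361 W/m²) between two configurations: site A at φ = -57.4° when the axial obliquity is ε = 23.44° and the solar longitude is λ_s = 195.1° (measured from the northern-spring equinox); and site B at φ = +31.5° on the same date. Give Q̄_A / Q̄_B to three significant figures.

Q̄_A / Q̄_B ≈ 0.889

— Configuration A (φ=-57.4°):
Solar declination: sin δ = sin ε · sin λ_s = sin 23.44° × sin 195.1° = -0.10363, so δ = -5.948°.
cos H₀ = −tan(-57.4°) tan(-5.948°) = -0.1629, H₀ = 1.7344 rad.
Bracket: H₀ sin φ sin δ + cos φ cos δ sin H₀ = 1.7344×-0.84245×-0.10363 + 0.53877×0.99462×0.98664 = 0.151418 + 0.528712 = 0.680130.
Q̄ = (S₀/π) × [bracket] = (1361/π) × 0.680130 = 294.65 W/m².
— Configuration B (φ=+31.5°):
cos H₀ = −tan(+31.5°) tan(-5.948°) = 0.0638, H₀ = 1.5069 rad.
Bracket: H₀ sin φ sin δ + cos φ cos δ sin H₀ = 1.5069×0.52250×-0.10363 + 0.85264×0.99462×0.99796 = -0.081594 + 0.846323 = 0.764729.
Q̄ = (S₀/π) × [bracket] = (1361/π) × 0.764729 = 331.30 W/m².
Ratio Q̄_A / Q̄_B = 294.65 / 331.30 = 0.8894.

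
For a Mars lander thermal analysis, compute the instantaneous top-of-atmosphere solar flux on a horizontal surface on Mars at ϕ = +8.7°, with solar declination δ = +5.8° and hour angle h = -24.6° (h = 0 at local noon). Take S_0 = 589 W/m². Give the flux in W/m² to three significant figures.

536 W/m²

cos θ_z = sin ϕ sin δ + cos ϕ cos δ cos h = 0.015286 + 0.894173 = 0.909459.
Flux = S_0 · cos θ_z = 589 × 0.909459 = 535.7 W/m².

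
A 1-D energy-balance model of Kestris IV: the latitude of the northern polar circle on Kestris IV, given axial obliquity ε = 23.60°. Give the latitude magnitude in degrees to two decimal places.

66.40°

The polar circle is the lowest latitude that experiences at least one full rotation of continuous daylight at the northern-summer solstice; it lies at |ϕ| = 90° − ε = 90° − 23.60° = 66.40°.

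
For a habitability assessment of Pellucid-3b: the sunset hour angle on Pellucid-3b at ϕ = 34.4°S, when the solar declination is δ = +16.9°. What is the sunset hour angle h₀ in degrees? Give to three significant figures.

cos h₀ = −tan ϕ · tan δ = −tan(-34.4°) × tan(+16.900°) = 0.2080, so h₀ = 1.3612 rad = 77.99°.

h₀ = 78.0°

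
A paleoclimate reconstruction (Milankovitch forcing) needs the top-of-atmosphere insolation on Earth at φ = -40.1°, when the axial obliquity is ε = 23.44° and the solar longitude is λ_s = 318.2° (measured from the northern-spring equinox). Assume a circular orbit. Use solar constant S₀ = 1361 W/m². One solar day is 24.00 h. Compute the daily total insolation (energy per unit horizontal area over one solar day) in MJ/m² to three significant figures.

Solar declination: sin δ = sin ε · sin λ_s = sin 23.44° × sin 318.2° = -0.26514, so δ = -15.375°.
cos H₀ = −tan(-40.1°) tan(-15.375°) = -0.2316, H₀ = 1.8045 rad.
Bracket: H₀ sin φ sin δ + cos φ cos δ sin H₀ = 1.8045×-0.64412×-0.26514 + 0.76492×0.96421×0.97282 = 0.308176 + 0.717497 = 1.025673.
Q̄ = (S₀/π) × [bracket] = (1361/π) × 1.025673 = 444.34 W/m².
Daily total = Q̄ × 24.00 h × 3600 s/h = 444.34 × 24.00 × 3600 / 10⁶ = 38.39 MJ/m².

38.4 MJ/m²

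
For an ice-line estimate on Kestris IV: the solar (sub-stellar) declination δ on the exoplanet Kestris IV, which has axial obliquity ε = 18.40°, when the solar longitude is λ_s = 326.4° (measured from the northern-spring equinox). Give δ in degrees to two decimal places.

δ = -10.06°

sin δ = sin ε · sin λ_s = sin 18.40° × sin 326.4° = -0.174678.
δ = arcsin(-0.174678) = -10.06°.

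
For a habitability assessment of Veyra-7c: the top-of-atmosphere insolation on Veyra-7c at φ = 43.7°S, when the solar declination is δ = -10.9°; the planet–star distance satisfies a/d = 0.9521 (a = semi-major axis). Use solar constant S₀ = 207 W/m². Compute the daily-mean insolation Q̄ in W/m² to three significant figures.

Q̄ ≈ 55.4 W/m²

cos H₀ = −tan(-43.7°) tan(-10.900°) = -0.1840, H₀ = 1.7559 rad.
Bracket: H₀ sin φ sin δ + cos φ cos δ sin H₀ = 1.7559×-0.69088×-0.18910 + 0.72297×0.98196×0.98292 = 0.229400 + 0.697802 = 0.927202.
Inverse-square distance factor (a/d)² = 0.9521² = 0.906494.
Q̄ = (S₀/π) × 0.906494 × [bracket] = (207/π) × 0.906494 × 0.927202 = 55.38 W/m².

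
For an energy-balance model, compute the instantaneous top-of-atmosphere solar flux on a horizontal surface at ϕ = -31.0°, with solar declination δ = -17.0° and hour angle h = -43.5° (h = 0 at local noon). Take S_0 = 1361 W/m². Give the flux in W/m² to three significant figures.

1.01e+03 W/m²

cos θ_z = sin ϕ sin δ + cos ϕ cos δ cos h = 0.150583 + 0.594599 = 0.745182.
Flux = S_0 · cos θ_z = 1361 × 0.745182 = 1014 W/m².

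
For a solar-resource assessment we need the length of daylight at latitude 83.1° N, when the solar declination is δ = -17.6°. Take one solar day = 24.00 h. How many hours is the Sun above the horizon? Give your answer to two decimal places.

0.00 h

cos H₀ = −tan φ · tan δ = 2.6214 ≥ 1, so the Sun never rises (polar night) and H₀ = 0.
Daylight = 2H₀/(2π) × 24.00 h = (0.0000/π) × 24.00 = 0.00 h.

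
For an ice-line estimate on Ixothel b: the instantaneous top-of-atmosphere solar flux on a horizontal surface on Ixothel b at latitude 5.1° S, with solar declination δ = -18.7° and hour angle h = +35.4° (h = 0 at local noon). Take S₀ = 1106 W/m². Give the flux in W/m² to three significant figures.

cos θ_z = sin φ sin δ + cos φ cos δ cos h = 0.028501 + 0.769041 = 0.797542.
Flux = S₀ · cos θ_z = 1106 × 0.797542 = 882.1 W/m².

882 W/m²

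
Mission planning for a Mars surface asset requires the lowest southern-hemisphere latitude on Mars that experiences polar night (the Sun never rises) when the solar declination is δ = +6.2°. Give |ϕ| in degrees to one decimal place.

|ϕ| = 83.8°

Polar night requires cos h₀ = −tan ϕ tan δ ≥ 1, i.e. tan ϕ tan δ ≤ −1.
The boundary is |tan ϕ| · |tan δ| = 1, so |ϕ| = 90° − |δ| = 90° − 6.2° = 83.8° in the southern hemisphere.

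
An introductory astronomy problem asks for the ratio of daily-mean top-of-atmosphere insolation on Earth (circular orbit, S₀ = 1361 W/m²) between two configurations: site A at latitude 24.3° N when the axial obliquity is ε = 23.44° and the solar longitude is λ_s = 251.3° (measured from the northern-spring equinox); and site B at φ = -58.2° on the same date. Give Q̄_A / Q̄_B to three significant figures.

— Configuration A (φ=+24.3°):
Solar declination: sin δ = sin ε · sin λ_s = sin 23.44° × sin 251.3° = -0.37679, so δ = -22.135°.
cos H₀ = −tan(+24.3°) tan(-22.135°) = 0.1837, H₀ = 1.3861 rad.
Bracket: H₀ sin φ sin δ + cos φ cos δ sin H₀ = 1.3861×0.41151×-0.37679 + 0.91140×0.92630×0.98299 = -0.214919 + 0.829869 = 0.614950.
Q̄ = (S₀/π) × [bracket] = (1361/π) × 0.614950 = 266.41 W/m².
— Configuration B (φ=-58.2°):
cos H₀ = −tan(-58.2°) tan(-22.135°) = -0.6561, H₀ = 2.2864 rad.
Bracket: H₀ sin φ sin δ + cos φ cos δ sin H₀ = 2.2864×-0.84989×-0.37679 + 0.52696×0.92630×0.75472 = 0.732174 + 0.368396 = 1.100570.
Q̄ = (S₀/π) × [bracket] = (1361/π) × 1.100570 = 476.79 W/m².
Ratio Q̄_A / Q̄_B = 266.41 / 476.79 = 0.5588.

Q̄_A / Q̄_B ≈ 0.559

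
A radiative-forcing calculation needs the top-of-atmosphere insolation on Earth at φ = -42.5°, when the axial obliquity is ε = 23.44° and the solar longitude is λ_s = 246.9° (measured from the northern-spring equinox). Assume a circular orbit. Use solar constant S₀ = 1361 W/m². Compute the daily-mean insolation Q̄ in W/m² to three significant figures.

Q̄ ≈ 485 W/m²

Solar declination: sin δ = sin ε · sin λ_s = sin 23.44° × sin 246.9° = -0.36589, so δ = -21.463°.
cos H₀ = −tan(-42.5°) tan(-21.463°) = -0.3603, H₀ = 1.9393 rad.
Bracket: H₀ sin φ sin δ + cos φ cos δ sin H₀ = 1.9393×-0.67559×-0.36589 + 0.73728×0.93066×0.93285 = 0.479379 + 0.640082 = 1.119461.
Q̄ = (S₀/π) × [bracket] = (1361/π) × 1.119461 = 485.0 W/m².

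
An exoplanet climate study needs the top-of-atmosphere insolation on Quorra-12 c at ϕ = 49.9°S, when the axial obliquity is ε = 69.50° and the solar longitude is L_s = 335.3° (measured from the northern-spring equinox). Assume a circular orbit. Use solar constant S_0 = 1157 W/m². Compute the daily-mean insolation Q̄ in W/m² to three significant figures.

Q̄ ≈ 420 W/m²

Solar declination: sin δ = sin ε · sin L_s = sin 69.50° × sin 335.3° = -0.39140, so δ = -23.042°.
cos h₀ = −tan(-49.9°) tan(-23.042°) = -0.5051, h₀ = 2.1003 rad.
Bracket: h₀ sin ϕ sin δ + cos ϕ cos δ sin h₀ = 2.1003×-0.76492×-0.39140 + 0.64412×0.92022×0.86306 = 0.628808 + 0.511563 = 1.140371.
Q̄ = (S_0/π) × [bracket] = (1157/π) × 1.140371 = 420.0 W/m².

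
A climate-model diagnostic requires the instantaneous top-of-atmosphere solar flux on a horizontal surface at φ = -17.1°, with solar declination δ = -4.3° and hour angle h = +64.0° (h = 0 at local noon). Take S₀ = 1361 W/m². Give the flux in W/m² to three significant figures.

cos θ_z = sin φ sin δ + cos φ cos δ cos h = 0.022047 + 0.417813 = 0.439860.
Flux = S₀ · cos θ_z = 1361 × 0.439860 = 598.6 W/m².

599 W/m²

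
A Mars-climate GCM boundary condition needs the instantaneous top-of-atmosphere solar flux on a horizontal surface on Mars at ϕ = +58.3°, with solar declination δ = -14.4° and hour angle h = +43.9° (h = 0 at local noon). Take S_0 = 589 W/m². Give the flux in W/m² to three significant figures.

cos θ_z = sin ϕ sin δ + cos ϕ cos δ cos h = -0.211588 + 0.366734 = 0.155146.
Flux = S_0 · cos θ_z = 589 × 0.155146 = 91.38 W/m².

91.4 W/m²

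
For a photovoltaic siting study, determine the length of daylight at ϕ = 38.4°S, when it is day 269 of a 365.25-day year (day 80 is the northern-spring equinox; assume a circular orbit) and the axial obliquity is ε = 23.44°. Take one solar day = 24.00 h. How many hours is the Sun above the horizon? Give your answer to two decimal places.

Solar longitude: L_s = 360° × (269 − 80)/365.25 = 186.283°.
sin δ = sin 23.44° × sin 186.283° = -0.04354, so δ = -2.495°.
cos h₀ = −tan ϕ · tan δ = −tan(-38.4°) × tan(-2.495°) = -0.0345, so h₀ = 1.6053 rad = 91.98°.
Daylight = 2h₀/(2π) × 24.00 h = (1.6053/π) × 24.00 = 12.26 h.

12.26 h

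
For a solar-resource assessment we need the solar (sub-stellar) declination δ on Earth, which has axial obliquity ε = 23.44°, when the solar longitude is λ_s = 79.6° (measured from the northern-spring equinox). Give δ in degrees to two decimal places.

δ = +23.03°

sin δ = sin ε · sin λ_s = sin 23.44° × sin 79.6° = 0.391253.
δ = arcsin(0.391253) = +23.03°.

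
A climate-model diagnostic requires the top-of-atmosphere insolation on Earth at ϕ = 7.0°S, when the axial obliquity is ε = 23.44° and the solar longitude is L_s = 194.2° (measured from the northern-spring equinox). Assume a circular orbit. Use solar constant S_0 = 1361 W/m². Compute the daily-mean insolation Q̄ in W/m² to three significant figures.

Q̄ ≈ 436 W/m²

Solar declination: sin δ = sin ε · sin L_s = sin 23.44° × sin 194.2° = -0.09758, so δ = -5.600°.
cos h₀ = −tan(-7.0°) tan(-5.600°) = -0.0120, h₀ = 1.5828 rad.
Bracket: h₀ sin ϕ sin δ + cos ϕ cos δ sin h₀ = 1.5828×-0.12187×-0.09758 + 0.99255×0.99523×0.99993 = 0.018823 + 0.987746 = 1.006569.
Q̄ = (S_0/π) × [bracket] = (1361/π) × 1.006569 = 436.1 W/m².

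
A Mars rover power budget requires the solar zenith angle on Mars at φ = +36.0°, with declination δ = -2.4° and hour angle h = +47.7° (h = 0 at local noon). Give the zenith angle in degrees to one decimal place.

θ_z = 58.7°

cos θ_z = sin φ sin δ + cos φ cos δ cos h = -0.024614 + 0.544001 = 0.519387.
θ_z = arccos(0.519387) = 58.7°.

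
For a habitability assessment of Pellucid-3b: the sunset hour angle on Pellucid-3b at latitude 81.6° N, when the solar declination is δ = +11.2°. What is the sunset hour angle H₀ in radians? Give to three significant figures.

H₀ = 3.14 rad

Sunrise equation: cos H₀ = −tan φ · tan δ = -1.3409 ≤ −1, so the host star never sets (polar day) and H₀ = π.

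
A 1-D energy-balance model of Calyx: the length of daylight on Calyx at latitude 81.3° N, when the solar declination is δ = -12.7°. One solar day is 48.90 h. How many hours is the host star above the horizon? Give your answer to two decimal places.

cos h₀ = −tan ϕ · tan δ = 1.4727 ≥ 1, so the host star never rises (polar night) and h₀ = 0.
Daylight = 2h₀/(2π) × 48.90 h = (0.0000/π) × 48.90 = 0.00 h.

0.00 h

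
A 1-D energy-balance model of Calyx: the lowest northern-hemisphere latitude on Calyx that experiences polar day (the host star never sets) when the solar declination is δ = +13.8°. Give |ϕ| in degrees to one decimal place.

Polar day requires cos h₀ = −tan ϕ tan δ ≤ −1, i.e. tan ϕ tan δ ≥ 1.
The boundary is |tan ϕ| · |tan δ| = 1, so |ϕ| = 90° − |δ| = 90° − 13.8° = 76.2° in the northern hemisphere.

|ϕ| = 76.2°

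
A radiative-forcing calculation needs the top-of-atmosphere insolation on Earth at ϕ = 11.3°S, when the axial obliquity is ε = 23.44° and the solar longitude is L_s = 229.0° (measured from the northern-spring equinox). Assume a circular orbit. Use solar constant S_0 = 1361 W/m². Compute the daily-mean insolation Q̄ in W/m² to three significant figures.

Solar declination: sin δ = sin ε · sin L_s = sin 23.44° × sin 229.0° = -0.30021, so δ = -17.471°.
cos h₀ = −tan(-11.3°) tan(-17.471°) = -0.0629, h₀ = 1.6337 rad.
Bracket: h₀ sin ϕ sin δ + cos ϕ cos δ sin h₀ = 1.6337×-0.19595×-0.30021 + 0.98061×0.95387×0.99802 = 0.096104 + 0.933522 = 1.029626.
Q̄ = (S_0/π) × [bracket] = (1361/π) × 1.029626 = 446.1 W/m².

Q̄ ≈ 446 W/m²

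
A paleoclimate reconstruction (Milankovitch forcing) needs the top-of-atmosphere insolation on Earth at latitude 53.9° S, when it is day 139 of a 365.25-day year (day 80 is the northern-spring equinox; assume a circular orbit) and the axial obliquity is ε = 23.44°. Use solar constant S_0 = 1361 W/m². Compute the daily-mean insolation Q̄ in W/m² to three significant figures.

Solar longitude: L_s = 360° × (139 − 80)/365.25 = 58.152°.
sin δ = sin 23.44° × sin 58.152° = 0.33790, so δ = +19.749°.
cos h₀ = −tan(-53.9°) tan(+19.749°) = 0.4923, h₀ = 1.0560 rad.
Bracket: h₀ sin ϕ sin δ + cos ϕ cos δ sin h₀ = 1.0560×-0.80799×0.33790 + 0.58920×0.94118×0.87040 = -0.288309 + 0.482674 = 0.194365.
Q̄ = (S_0/π) × [bracket] = (1361/π) × 0.194365 = 84.20 W/m².

Q̄ ≈ 84.2 W/m²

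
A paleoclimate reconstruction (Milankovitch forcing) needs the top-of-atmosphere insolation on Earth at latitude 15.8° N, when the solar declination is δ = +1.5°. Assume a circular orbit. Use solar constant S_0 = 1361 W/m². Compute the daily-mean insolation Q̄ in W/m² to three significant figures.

cos h₀ = −tan(+15.8°) tan(+1.500°) = -0.0074, h₀ = 1.5782 rad.
Bracket: h₀ sin ϕ sin δ + cos ϕ cos δ sin h₀ = 1.5782×0.27228×0.02618 + 0.96222×0.99966×0.99997 = 0.011250 + 0.961864 = 0.973114.
Q̄ = (S_0/π) × [bracket] = (1361/π) × 0.973114 = 421.6 W/m².

Q̄ ≈ 422 W/m²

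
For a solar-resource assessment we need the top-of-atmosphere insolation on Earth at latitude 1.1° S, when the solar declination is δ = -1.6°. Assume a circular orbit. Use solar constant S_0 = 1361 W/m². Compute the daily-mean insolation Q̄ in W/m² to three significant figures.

Q̄ ≈ 433 W/m²

cos h₀ = −tan(-1.1°) tan(-1.600°) = -0.0005, h₀ = 1.5713 rad.
Bracket: h₀ sin ϕ sin δ + cos ϕ cos δ sin h₀ = 1.5713×-0.01920×-0.02792 + 0.99982×0.99961×1.00000 = 0.000842 + 0.999430 = 1.000272.
Q̄ = (S_0/π) × [bracket] = (1361/π) × 1.000272 = 433.3 W/m².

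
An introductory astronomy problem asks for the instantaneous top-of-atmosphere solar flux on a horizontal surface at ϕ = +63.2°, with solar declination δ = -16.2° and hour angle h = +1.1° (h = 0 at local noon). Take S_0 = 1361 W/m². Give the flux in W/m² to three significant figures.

250 W/m²

cos θ_z = sin ϕ sin δ + cos ϕ cos δ cos h = -0.249024 + 0.432895 = 0.183871.
Flux = S_0 · cos θ_z = 1361 × 0.183871 = 250.2 W/m².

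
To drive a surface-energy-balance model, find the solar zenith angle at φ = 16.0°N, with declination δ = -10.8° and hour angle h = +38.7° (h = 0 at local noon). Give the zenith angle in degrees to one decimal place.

θ_z = 46.7°

cos θ_z = sin φ sin δ + cos φ cos δ cos h = -0.051649 + 0.736910 = 0.685261.
θ_z = arccos(0.685261) = 46.7°.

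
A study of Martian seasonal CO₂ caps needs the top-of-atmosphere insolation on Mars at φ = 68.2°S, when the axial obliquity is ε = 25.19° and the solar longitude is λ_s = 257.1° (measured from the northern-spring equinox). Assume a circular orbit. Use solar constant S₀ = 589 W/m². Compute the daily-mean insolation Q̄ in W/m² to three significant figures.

Solar declination: sin δ = sin ε · sin λ_s = sin 25.19° × sin 257.1° = -0.41488, so δ = -24.512°.
cos H₀ = −tan(-68.2°) tan(-24.512°) = -1.1400 ≤ −1 ⇒ polar day, H₀ = π.
Bracket: H₀ sin φ sin δ + cos φ cos δ sin H₀ = 3.1416×-0.92849×-0.41488 + 0.37137×0.90988×0.00000 = 1.210182 + 0.000000 = 1.210182.
Q̄ = (S₀/π) × [bracket] = (589/π) × 1.210182 = 226.9 W/m².

Q̄ ≈ 227 W/m²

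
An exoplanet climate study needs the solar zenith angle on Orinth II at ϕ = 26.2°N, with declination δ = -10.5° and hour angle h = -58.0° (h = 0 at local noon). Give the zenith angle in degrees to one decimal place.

θ_z = 67.2°

cos θ_z = sin ϕ sin δ + cos ϕ cos δ cos h = -0.080458 + 0.467513 = 0.387055.
θ_z = arccos(0.387055) = 67.2°.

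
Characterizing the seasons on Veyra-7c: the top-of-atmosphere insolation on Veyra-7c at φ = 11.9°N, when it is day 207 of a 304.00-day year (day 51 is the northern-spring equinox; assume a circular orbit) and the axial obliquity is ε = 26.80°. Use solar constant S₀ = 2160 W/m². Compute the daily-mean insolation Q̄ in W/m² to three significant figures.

Solar longitude: λ_s = 360° × (207 − 51)/304.00 = 184.737°.
sin δ = sin 26.80° × sin 184.737° = -0.03723, so δ = -2.134°.
cos H₀ = −tan(+11.9°) tan(-2.134°) = 0.0079, H₀ = 1.5629 rad.
Bracket: H₀ sin φ sin δ + cos φ cos δ sin H₀ = 1.5629×0.20620×-0.03723 + 0.97851×0.99931×0.99997 = -0.011998 + 0.977805 = 0.965807.
Q̄ = (S₀/π) × [bracket] = (2160/π) × 0.965807 = 664.0 W/m².

Q̄ ≈ 664 W/m²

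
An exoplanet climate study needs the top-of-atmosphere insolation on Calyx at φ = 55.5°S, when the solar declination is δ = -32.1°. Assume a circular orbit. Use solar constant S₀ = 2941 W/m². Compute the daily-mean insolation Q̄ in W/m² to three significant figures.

cos H₀ = −tan(-55.5°) tan(-32.100°) = -0.9127, H₀ = 2.7207 rad.
Bracket: H₀ sin φ sin δ + cos φ cos δ sin H₀ = 2.7207×-0.82413×-0.53140 + 0.56641×0.84712×0.40857 = 1.191511 + 0.196039 = 1.387550.
Q̄ = (S₀/π) × [bracket] = (2941/π) × 1.387550 = 1299 W/m².

Q̄ ≈ 1.30e+03 W/m²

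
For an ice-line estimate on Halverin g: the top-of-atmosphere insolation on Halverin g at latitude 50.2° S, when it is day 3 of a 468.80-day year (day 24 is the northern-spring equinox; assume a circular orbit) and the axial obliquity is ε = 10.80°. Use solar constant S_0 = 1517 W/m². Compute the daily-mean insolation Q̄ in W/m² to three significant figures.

Solar longitude: L_s = 360° × (3 − 24)/468.80 = -16.126°, i.e. -16.126° + 360° = 343.874°.
sin δ = sin 10.80° × sin 343.874° = -0.05205, so δ = -2.983°.
cos h₀ = −tan(-50.2°) tan(-2.983°) = -0.0626, h₀ = 1.6334 rad.
Bracket: h₀ sin ϕ sin δ + cos ϕ cos δ sin h₀ = 1.6334×-0.76828×-0.05205 + 0.64011×0.99864×0.99804 = 0.065318 + 0.637987 = 0.703305.
Q̄ = (S_0/π) × [bracket] = (1517/π) × 0.703305 = 339.6 W/m².

Q̄ ≈ 340 W/m²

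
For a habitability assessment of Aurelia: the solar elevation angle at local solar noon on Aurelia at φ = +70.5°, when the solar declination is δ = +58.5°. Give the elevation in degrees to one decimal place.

At local noon the hour angle is zero, so the zenith angle equals |φ − δ| = |+70.5° − (+58.500°)| = 12.000°.
Elevation = 90° − 12.000° = 78.0°.

78.0°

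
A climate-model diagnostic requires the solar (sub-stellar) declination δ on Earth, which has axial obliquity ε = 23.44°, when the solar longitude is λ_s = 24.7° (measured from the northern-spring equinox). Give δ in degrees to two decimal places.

sin δ = sin ε · sin λ_s = sin 23.44° × sin 24.7° = 0.166223.
δ = arcsin(0.166223) = +9.57°.

δ = +9.57°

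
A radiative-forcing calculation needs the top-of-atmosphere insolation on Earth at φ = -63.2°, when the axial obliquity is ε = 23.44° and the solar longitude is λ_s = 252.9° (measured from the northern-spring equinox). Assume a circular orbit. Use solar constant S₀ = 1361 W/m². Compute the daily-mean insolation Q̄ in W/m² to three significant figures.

Q̄ ≈ 476 W/m²

Solar declination: sin δ = sin ε · sin λ_s = sin 23.44° × sin 252.9° = -0.38020, so δ = -22.346°.
cos H₀ = −tan(-63.2°) tan(-22.346°) = -0.8138, H₀ = 2.5214 rad.
Bracket: H₀ sin φ sin δ + cos φ cos δ sin H₀ = 2.5214×-0.89259×-0.38020 + 0.45088×0.92490×0.58116 = 0.855669 + 0.242355 = 1.098024.
Q̄ = (S₀/π) × [bracket] = (1361/π) × 1.098024 = 475.7 W/m².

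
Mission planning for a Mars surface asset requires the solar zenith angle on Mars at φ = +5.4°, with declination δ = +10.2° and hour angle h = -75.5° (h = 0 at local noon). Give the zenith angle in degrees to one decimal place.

θ_z = 74.8°

cos θ_z = sin φ sin δ + cos φ cos δ cos h = 0.016665 + 0.245329 = 0.261994.
θ_z = arccos(0.261994) = 74.8°.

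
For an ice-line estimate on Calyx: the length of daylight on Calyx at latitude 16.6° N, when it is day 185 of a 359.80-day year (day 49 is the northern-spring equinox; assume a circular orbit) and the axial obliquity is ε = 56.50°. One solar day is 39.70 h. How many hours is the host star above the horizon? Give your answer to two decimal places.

Solar longitude: L_s = 360° × (185 − 49)/359.80 = 136.076°.
sin δ = sin 56.50° × sin 136.076° = 0.57847, so δ = +35.343°.
cos h₀ = −tan ϕ · tan δ = −tan(+16.6°) × tan(+35.343°) = -0.2114, so h₀ = 1.7838 rad = 102.21°.
Daylight = 2h₀/(2π) × 39.70 h = (1.7838/π) × 39.70 = 22.54 h.

22.54 h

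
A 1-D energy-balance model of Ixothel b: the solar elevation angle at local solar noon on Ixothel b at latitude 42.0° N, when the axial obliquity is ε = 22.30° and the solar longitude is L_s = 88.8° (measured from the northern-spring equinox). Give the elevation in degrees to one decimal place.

Solar declination: sin δ = sin ε · sin L_s = sin 22.30° × sin 88.8° = 0.37937, so δ = +22.295°.
At local noon the hour angle is zero, so the zenith angle equals |ϕ − δ| = |+42.0° − (+22.295°)| = 19.705°.
Elevation = 90° − 19.705° = 70.3°.

70.3°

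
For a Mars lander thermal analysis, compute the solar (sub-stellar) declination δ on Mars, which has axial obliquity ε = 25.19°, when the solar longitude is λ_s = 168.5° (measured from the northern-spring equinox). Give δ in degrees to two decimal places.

δ = +4.87°

sin δ = sin ε · sin λ_s = sin 25.19° × sin 168.5° = 0.084855.
δ = arcsin(0.084855) = +4.87°.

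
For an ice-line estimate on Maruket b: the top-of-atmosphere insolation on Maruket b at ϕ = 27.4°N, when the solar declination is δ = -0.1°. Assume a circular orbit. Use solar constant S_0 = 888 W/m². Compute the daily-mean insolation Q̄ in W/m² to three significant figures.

cos h₀ = −tan(+27.4°) tan(-0.100°) = 0.0009, h₀ = 1.5699 rad.
Bracket: h₀ sin ϕ sin δ + cos ϕ cos δ sin h₀ = 1.5699×0.46020×-0.00175 + 0.88782×1.00000×1.00000 = -0.001264 + 0.887820 = 0.886556.
Q̄ = (S_0/π) × [bracket] = (888/π) × 0.886556 = 250.6 W/m².

Q̄ ≈ 251 W/m²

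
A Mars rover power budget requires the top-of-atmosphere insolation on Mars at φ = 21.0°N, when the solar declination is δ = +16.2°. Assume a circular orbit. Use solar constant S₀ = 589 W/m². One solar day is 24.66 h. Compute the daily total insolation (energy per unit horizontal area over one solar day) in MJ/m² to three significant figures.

cos H₀ = −tan(+21.0°) tan(+16.200°) = -0.1115, H₀ = 1.6826 rad.
Bracket: H₀ sin φ sin δ + cos φ cos δ sin H₀ = 1.6826×0.35837×0.27899 + 0.93358×0.96029×0.99376 = 0.168229 + 0.890913 = 1.059142.
Q̄ = (S₀/π) × [bracket] = (589/π) × 1.059142 = 198.57 W/m².
Daily total = Q̄ × 24.66 h × 3600 s/h = 198.57 × 24.66 × 3600 / 10⁶ = 17.63 MJ/m².

17.6 MJ/m²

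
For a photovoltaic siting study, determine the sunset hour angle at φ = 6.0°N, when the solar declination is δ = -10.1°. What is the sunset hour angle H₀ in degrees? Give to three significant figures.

H₀ = 88.9°

cos H₀ = −tan φ · tan δ = −tan(+6.0°) × tan(-10.100°) = 0.0187, so H₀ = 1.5521 rad = 88.93°.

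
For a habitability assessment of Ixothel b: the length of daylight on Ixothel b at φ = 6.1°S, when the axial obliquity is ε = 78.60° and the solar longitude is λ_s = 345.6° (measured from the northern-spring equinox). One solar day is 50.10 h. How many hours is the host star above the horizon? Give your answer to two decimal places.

25.48 h

Solar declination: sin δ = sin ε · sin λ_s = sin 78.60° × sin 345.6° = -0.24378, so δ = -14.110°.
cos H₀ = −tan φ · tan δ = −tan(-6.1°) × tan(-14.110°) = -0.0269, so H₀ = 1.5977 rad = 91.54°.
Daylight = 2H₀/(2π) × 50.10 h = (1.5977/π) × 50.10 = 25.48 h.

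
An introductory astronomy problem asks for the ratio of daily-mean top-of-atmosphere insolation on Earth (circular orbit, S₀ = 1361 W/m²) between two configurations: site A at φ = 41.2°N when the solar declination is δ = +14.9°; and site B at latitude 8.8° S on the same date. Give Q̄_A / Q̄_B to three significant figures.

— Configuration A (φ=+41.2°):
cos H₀ = −tan(+41.2°) tan(+14.900°) = -0.2329, H₀ = 1.8059 rad.
Bracket: H₀ sin φ sin δ + cos φ cos δ sin H₀ = 1.8059×0.65869×0.25713 + 0.75241×0.96638×0.97249 = 0.305863 + 0.707111 = 1.012974.
Q̄ = (S₀/π) × [bracket] = (1361/π) × 1.012974 = 438.84 W/m².
— Configuration B (φ=-8.8°):
cos H₀ = −tan(-8.8°) tan(+14.900°) = 0.0412, H₀ = 1.5296 rad.
Bracket: H₀ sin φ sin δ + cos φ cos δ sin H₀ = 1.5296×-0.15299×0.25713 + 0.98823×0.96638×0.99915 = -0.060172 + 0.954194 = 0.894022.
Q̄ = (S₀/π) × [bracket] = (1361/π) × 0.894022 = 387.31 W/m².
Ratio Q̄_A / Q̄_B = 438.84 / 387.31 = 1.133.

Q̄_A / Q̄_B ≈ 1.13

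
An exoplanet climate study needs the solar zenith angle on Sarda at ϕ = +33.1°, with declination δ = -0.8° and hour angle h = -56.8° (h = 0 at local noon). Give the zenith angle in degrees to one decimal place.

cos θ_z = sin ϕ sin δ + cos ϕ cos δ cos h = -0.007625 + 0.458659 = 0.451034.
θ_z = arccos(0.451034) = 63.2°.

θ_z = 63.2°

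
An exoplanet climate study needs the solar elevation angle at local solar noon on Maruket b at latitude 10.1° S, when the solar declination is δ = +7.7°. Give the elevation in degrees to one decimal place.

At local noon the hour angle is zero, so the zenith angle equals |φ − δ| = |-10.1° − (+7.700°)| = 17.800°.
Elevation = 90° − 17.800° = 72.2°.

72.2°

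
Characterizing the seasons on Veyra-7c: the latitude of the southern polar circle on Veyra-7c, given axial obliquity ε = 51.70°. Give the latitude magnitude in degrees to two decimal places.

The polar circle is the lowest latitude that experiences at least one full rotation of continuous darkness at the northern-summer solstice; it lies at |φ| = 90° − ε = 90° − 51.70° = 38.30°.

38.30°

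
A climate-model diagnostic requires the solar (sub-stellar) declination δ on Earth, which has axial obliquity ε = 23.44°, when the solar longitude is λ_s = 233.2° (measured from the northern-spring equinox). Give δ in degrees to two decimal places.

sin δ = sin ε · sin λ_s = sin 23.44° × sin 233.2° = -0.318522.
δ = arcsin(-0.318522) = -18.57°.

δ = -18.57°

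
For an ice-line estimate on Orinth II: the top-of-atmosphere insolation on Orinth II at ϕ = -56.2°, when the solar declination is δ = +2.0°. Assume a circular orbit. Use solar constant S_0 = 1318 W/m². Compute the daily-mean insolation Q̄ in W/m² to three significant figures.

cos h₀ = −tan(-56.2°) tan(+2.000°) = 0.0522, h₀ = 1.5186 rad.
Bracket: h₀ sin ϕ sin δ + cos ϕ cos δ sin h₀ = 1.5186×-0.83098×0.03490 + 0.55630×0.99939×0.99864 = -0.044041 + 0.555205 = 0.511164.
Q̄ = (S_0/π) × [bracket] = (1318/π) × 0.511164 = 214.4 W/m².

Q̄ ≈ 214 W/m²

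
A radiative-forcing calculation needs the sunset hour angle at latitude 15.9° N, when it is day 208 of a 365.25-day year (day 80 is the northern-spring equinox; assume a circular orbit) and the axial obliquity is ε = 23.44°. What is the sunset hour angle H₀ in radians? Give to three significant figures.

Solar longitude: λ_s = 360° × (208 − 80)/365.25 = 126.160°.
sin δ = sin 23.44° × sin 126.160° = 0.32116, so δ = +18.733°.
cos H₀ = −tan φ · tan δ = −tan(+15.9°) × tan(+18.733°) = -0.0966, so H₀ = 1.6676 rad = 95.54°.

H₀ = 1.67 rad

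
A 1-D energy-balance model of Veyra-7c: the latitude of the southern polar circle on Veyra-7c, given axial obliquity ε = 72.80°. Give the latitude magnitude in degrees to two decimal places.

17.20°

The polar circle is the lowest latitude that experiences at least one full rotation of continuous darkness at the northern-summer solstice; it lies at |ϕ| = 90° − ε = 90° − 72.80° = 17.20°.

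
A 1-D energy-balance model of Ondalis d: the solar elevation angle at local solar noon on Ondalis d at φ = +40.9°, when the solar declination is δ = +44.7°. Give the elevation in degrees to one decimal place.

86.2°

At local noon the hour angle is zero, so the zenith angle equals |φ − δ| = |+40.9° − (+44.700°)| = 3.800°.
Elevation = 90° − 3.800° = 86.2°.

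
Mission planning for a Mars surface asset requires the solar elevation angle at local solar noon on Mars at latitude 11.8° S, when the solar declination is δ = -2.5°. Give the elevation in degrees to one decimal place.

80.7°

At local noon the hour angle is zero, so the zenith angle equals |φ − δ| = |-11.8° − (-2.500°)| = 9.300°.
Elevation = 90° − 9.300° = 80.7°.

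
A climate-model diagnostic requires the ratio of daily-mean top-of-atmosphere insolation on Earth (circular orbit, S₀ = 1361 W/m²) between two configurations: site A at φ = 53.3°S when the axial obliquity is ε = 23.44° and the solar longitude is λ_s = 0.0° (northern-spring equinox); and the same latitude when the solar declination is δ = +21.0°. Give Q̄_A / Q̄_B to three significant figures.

Q̄_A / Q̄_B ≈ 3.28

— Configuration A (φ=-53.3°):
Solar declination: sin δ = sin ε · sin λ_s = sin 23.44° × sin 0.0° = 0.00000, so δ = +0.000°.
cos H₀ = −tan(-53.3°) tan(+0.000°) = 0.0000, H₀ = 1.5708 rad.
Bracket: H₀ sin φ sin δ + cos φ cos δ sin H₀ = 1.5708×-0.80178×0.00000 + 0.59763×1.00000×1.00000 = -0.000000 + 0.597630 = 0.597630.
Q̄ = (S₀/π) × [bracket] = (1361/π) × 0.597630 = 258.91 W/m².
— Configuration B (φ=-53.3°):
cos H₀ = −tan(-53.3°) tan(+21.000°) = 0.5150, H₀ = 1.0298 rad.
Bracket: H₀ sin φ sin δ + cos φ cos δ sin H₀ = 1.0298×-0.80178×0.35837 + 0.59763×0.93358×0.85719 = -0.295896 + 0.478257 = 0.182361.
Q̄ = (S₀/π) × [bracket] = (1361/π) × 0.182361 = 79.002 W/m².
Ratio Q̄_A / Q̄_B = 258.91 / 79.002 = 3.277.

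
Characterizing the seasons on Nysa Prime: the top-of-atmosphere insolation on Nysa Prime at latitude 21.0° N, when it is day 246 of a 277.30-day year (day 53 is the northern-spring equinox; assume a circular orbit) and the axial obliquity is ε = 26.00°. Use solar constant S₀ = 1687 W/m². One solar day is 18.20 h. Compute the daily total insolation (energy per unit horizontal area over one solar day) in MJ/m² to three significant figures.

22.2 MJ/m²

Solar longitude: λ_s = 360° × (246 − 53)/277.30 = 250.559°.
sin δ = sin 26.00° × sin 250.559° = -0.41338, so δ = -24.417°.
cos H₀ = −tan(+21.0°) tan(-24.417°) = 0.1743, H₀ = 1.3956 rad.
Bracket: H₀ sin φ sin δ + cos φ cos δ sin H₀ = 1.3956×0.35837×-0.41338 + 0.93358×0.91056×0.98470 = -0.206748 + 0.837074 = 0.630326.
Q̄ = (S₀/π) × [bracket] = (1687/π) × 0.630326 = 338.48 W/m².
Daily total = Q̄ × 18.20 h × 3600 s/h = 338.48 × 18.20 × 3600 / 10⁶ = 22.18 MJ/m².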